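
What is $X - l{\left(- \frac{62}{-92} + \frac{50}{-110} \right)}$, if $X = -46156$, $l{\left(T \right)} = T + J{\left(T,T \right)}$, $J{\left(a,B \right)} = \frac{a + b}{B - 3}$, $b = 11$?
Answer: $- \frac{4693954081}{101706} \approx -46152.0$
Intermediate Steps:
$J{\left(a,B \right)} = \frac{11 + a}{-3 + B}$ ($J{\left(a,B \right)} = \frac{a + 11}{B - 3} = \frac{11 + a}{-3 + B}$)
$l{\left(T \right)} = T + \frac{11 + T}{-3 + T}$
$X - l{\left(- \frac{62}{-92} + \frac{50}{-110} \right)} = -46156 - \frac{11 + \left(- \frac{62}{-92} + \frac{50}{-110}\right) + \left(- \frac{62}{-92} + \frac{50}{-110}\right) \left(-3 + \left(- \frac{62}{-92} + \frac{50}{-110}\right)\right)}{-3 + \left(- \frac{62}{-92} + \frac{50}{-110}\right)} = -46156 - \frac{11 + \left(\left(-62\right) \left(- \frac{1}{92}\right) + 50 \left(- \frac{1}{110}\right)\right) + \left(\left(-62\right) \left(- \frac{1}{92}\right) + 50 \left(- \frac{1}{110}\right)\right) \left(-3 + \left(\left(-62\right) \left(- \frac{1}{92}\right) + 50 \left(- \frac{1}{110}\right)\right)\right)}{-3 + \left(\left(-62\right) \left(- \frac{1}{92}\right) + 50 \left(- \frac{1}{110}\right)\right)} = -46156 - \frac{11 + \left(\frac{31}{46} - \frac{5}{11}\right) + \left(\frac{31}{46} - \frac{5}{11}\right) \left(-3 + \left(\frac{31}{46} - \frac{5}{11}\right)\right)}{-3 + \left(\frac{31}{46} - \frac{5}{11}\right)} = -46156 - \frac{11 + \frac{111}{506} + \frac{111 \left(-3 + \frac{111}{506}\right)}{506}}{-3 + \frac{111}{506}} = -46156 - \frac{11 + \frac{111}{506} + \frac{111}{506} \left(- \frac{1407}{506}\right)}{- \frac{1407}{506}} = -46156 - - \frac{506 \left(11 + \frac{111}{506} - \frac{156177}{256036}\right)}{1407} = -46156 - \left(- \frac{506}{1407}\right) \frac{2716385}{256036} = -46156 - - \frac{388055}{101706} = -46156 + \frac{388055}{101706} = - \frac{4693954081}{101706}$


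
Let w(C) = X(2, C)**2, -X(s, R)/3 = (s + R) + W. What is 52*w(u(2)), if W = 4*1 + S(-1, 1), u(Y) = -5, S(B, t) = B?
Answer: 0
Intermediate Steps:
W = 3 (W = 4*1 - 1 = 4 - 1 = 3)
X(s, R) = -9 - 3*R - 3*s (X(s, R) = -3*((s + R) + 3) = -3*((R + s) + 3) = -3*(3 + R + s) = -9 - 3*R - 3*s)
w(C) = (-15 - 3*C)**2 (w(C) = (-9 - 3*C - 3*2)**2 = (-9 - 3*C - 6)**2 = (-15 - 3*C)**2)
52*w(u(2)) = 52*(9*(5 - 5)**2) = 52*(9*0**2) = 52*(9*0) = 52*0 = 0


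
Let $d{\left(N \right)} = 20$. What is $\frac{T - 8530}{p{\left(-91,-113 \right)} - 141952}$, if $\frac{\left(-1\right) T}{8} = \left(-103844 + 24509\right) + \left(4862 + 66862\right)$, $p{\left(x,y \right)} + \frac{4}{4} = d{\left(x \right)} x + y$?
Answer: $- \frac{26179}{71943} \approx -0.36389$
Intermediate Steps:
$p{\left(x,y \right)} = -1 + y + 20 x$ ($p{\left(x,y \right)} = -1 + \left(20 x + y\right) = -1 + \left(y + 20 x\right) = -1 + y + 20 x$)
$T = 60888$ ($T = - 8 \left(\left(-103844 + 24509\right) + \left(4862 + 66862\right)\right) = - 8 \left(-79335 + 71724\right) = \left(-8\right) \left(-7611\right) = 60888$)
$\frac{T - 8530}{p{\left(-91,-113 \right)} - 141952} = \frac{60888 - 8530}{\left(-1 - 113 + 20 \left(-91\right)\right) - 141952} = \frac{52358}{\left(-1 - 113 - 1820\right) - 141952} = \frac{52358}{-1934 - 141952} = \frac{52358}{-143886} = 52358 \left(- \frac{1}{143886}\right) = - \frac{26179}{71943}$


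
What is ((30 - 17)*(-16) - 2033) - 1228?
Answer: -3469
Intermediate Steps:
((30 - 17)*(-16) - 2033) - 1228 = (13*(-16) - 2033) - 1228 = (-208 - 2033) - 1228 = -2241 - 1228 = -3469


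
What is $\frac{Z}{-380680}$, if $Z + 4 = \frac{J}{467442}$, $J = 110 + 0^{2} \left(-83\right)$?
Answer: $\frac{934829}{88972910280} \approx 1.0507 \cdot 10^{-5}$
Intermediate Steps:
$J = 110$ ($J = 110 + 0 \left(-83\right) = 110 + 0 = 110$)
$Z = - \frac{934829}{233721}$ ($Z = -4 + \frac{110}{467442} = -4 + 110 \cdot \frac{1}{467442} = -4 + \frac{55}{233721} = - \frac{934829}{233721} \approx -3.9998$)
$\frac{Z}{-380680} = - \frac{934829}{233721 \left(-380680\right)} = \left(- \frac{934829}{233721}\right) \left(- \frac{1}{380680}\right) = \frac{934829}{88972910280}$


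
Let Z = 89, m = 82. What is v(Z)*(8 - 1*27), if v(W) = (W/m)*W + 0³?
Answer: -150499/82 ≈ -1835.4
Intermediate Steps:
v(W) = W²/82 (v(W) = (W/82)*W + 0³ = (W*(1/82))*W + 0 = (W/82)*W + 0 = W²/82 + 0 = W²/82)
v(Z)*(8 - 1*27) = ((1/82)*89²)*(8 - 1*27) = ((1/82)*7921)*(8 - 27) = (7921/82)*(-19) = -150499/82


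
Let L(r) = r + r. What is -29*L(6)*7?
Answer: -2436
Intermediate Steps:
L(r) = 2*r
-29*L(6)*7 = -58*6*7 = -29*12*7 = -348*7 = -2436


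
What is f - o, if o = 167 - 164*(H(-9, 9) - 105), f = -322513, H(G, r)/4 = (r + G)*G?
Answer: -339900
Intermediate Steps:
H(G, r) = 4*G*(G + r) (H(G, r) = 4*((r + G)*G) = 4*((G + r)*G) = 4*(G*(G + r)) = 4*G*(G + r))
o = 17387 (o = 167 - 164*(4*(-9)*(-9 + 9) - 105) = 167 - 164*(4*(-9)*0 - 105) = 167 - 164*(0 - 105) = 167 - 164*(-105) = 167 + 17220 = 17387)
f - o = -322513 - 1*17387 = -322513 - 17387 = -339900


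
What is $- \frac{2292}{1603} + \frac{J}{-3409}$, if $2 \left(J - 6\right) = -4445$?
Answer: $- \frac{173893}{223046} \approx -0.77963$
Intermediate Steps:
$J = - \frac{4433}{2}$ ($J = 6 + \frac{1}{2} \left(-4445\right) = 6 - \frac{4445}{2} = - \frac{4433}{2} \approx -2216.5$)
$- \frac{2292}{1603} + \frac{J}{-3409} = - \frac{2292}{1603} - \frac{4433}{2 \left(-3409\right)} = \left(-2292\right) \frac{1}{1603} - - \frac{4433}{6818} = - \frac{2292}{1603} + \frac{4433}{6818} = - \frac{173893}{223046}$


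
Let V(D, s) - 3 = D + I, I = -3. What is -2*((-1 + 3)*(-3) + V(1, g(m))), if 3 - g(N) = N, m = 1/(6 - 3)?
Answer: 10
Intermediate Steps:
m = ⅓ (m = 1/3 = ⅓ ≈ 0.33333)
g(N) = 3 - N
V(D, s) = D (V(D, s) = 3 + (D - 3) = 3 + (-3 + D) = D)
-2*((-1 + 3)*(-3) + V(1, g(m))) = -2*((-1 + 3)*(-3) + 1) = -2*(2*(-3) + 1) = -2*(-6 + 1) = -2*(-5) = 10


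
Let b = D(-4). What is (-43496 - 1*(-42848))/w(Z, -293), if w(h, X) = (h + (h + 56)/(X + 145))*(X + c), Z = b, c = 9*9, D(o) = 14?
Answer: 11988/53053 ≈ 0.22596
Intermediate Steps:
c = 81
b = 14
Z = 14
w(h, X) = (81 + X)*(h + (56 + h)/(145 + X)) (w(h, X) = (h + (h + 56)/(X + 145))*(X + 81) = (h + (56 + h)/(145 + X))*(81 + X) = (81 + X)*(h + (56 + h)/(145 + X)))
(-43496 - 1*(-42848))/w(Z, -293) = (-43496 - 1*(-42848))/(((4536 + 56*(-293) + 11826*14 + 14*(-293)**2 + 227*(-293)*14)/(145 - 293))) = (-43496 + 42848)/(((4536 - 16408 + 165564 + 14*85849 - 931154)/(-148))) = -648*(-148/(4536 - 16408 + 165564 + 1201886 - 931154)) = -648/((-1/148*424424)) = -648/(-106106/37) = -648*(-37/106106) = 11988/53053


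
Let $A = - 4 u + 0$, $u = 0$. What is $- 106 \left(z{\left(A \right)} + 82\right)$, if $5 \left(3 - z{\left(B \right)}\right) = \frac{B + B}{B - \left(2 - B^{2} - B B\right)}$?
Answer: $-9010$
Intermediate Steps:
$A = 0$ ($A = \left(-4\right) 0 + 0 = 0 + 0 = 0$)
$z{\left(B \right)} = 3 - \frac{2 B}{5 \left(-2 + B + 2 B^{2}\right)}$ ($z{\left(B \right)} = 3 - \frac{\left(B + B\right) \frac{1}{B - \left(2 - B^{2} - B B\right)}}{5} = 3 - \frac{2 B \frac{1}{B + \left(\left(B^{2} + B^{2}\right) - 2\right)}}{5} = 3 - \frac{2 B \frac{1}{B + \left(2 B^{2} - 2\right)}}{5} = 3 - \frac{2 B \frac{1}{B + \left(-2 + 2 B^{2}\right)}}{5} = 3 - \frac{2 B \frac{1}{-2 + B + 2 B^{2}}}{5} = 3 - \frac{2 B}{5 \left(-2 + B + 2 B^{2}\right)}$)
$- 106 \left(z{\left(A \right)} + 82\right) = - 106 \left(\frac{-30 + 13 \cdot 0 + 30 \cdot 0^{2}}{5 \left(-2 + 0 + 2 \cdot 0^{2}\right)} + 82\right) = - 106 \left(\frac{-30 + 0 + 30 \cdot 0}{5 \left(-2 + 0 + 2 \cdot 0\right)} + 82\right) = - 106 \left(\frac{-30 + 0 + 0}{5 \left(-2 + 0 + 0\right)} + 82\right) = - 106 \left(\frac{1}{5} \frac{1}{-2} \left(-30\right) + 82\right) = - 106 \left(\frac{1}{5} \left(- \frac{1}{2}\right) \left(-30\right) + 82\right) = - 106 \left(3 + 82\right) = \left(-106\right) 85 = -9010$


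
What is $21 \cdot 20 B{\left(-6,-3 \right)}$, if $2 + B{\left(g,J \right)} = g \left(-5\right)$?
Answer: $11760$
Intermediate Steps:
$B{\left(g,J \right)} = -2 - 5 g$ ($B{\left(g,J \right)} = -2 + g \left(-5\right) = -2 - 5 g$)
$21 \cdot 20 B{\left(-6,-3 \right)} = 21 \cdot 20 \left(-2 - -30\right) = 420 \left(-2 + 30\right) = 420 \cdot 28 = 11760$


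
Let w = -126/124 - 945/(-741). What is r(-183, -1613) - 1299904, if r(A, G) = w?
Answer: -19906725887/15314 ≈ -1.2999e+6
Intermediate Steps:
w = 3969/15314 (w = -126*1/124 - 945*(-1/741) = -63/62 + 315/247 = 3969/15314 ≈ 0.25917)
r(A, G) = 3969/15314
r(-183, -1613) - 1299904 = 3969/15314 - 1299904 = -19906725887/15314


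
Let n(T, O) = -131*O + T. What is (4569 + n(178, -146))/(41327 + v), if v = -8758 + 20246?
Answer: 23873/52815 ≈ 0.45201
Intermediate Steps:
v = 11488
n(T, O) = T - 131*O
(4569 + n(178, -146))/(41327 + v) = (4569 + (178 - 131*(-146)))/(41327 + 11488) = (4569 + (178 + 19126))/52815 = (4569 + 19304)*(1/52815) = 23873*(1/52815) = 23873/52815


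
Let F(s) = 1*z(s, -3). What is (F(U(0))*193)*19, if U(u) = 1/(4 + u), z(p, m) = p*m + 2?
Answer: 18335/4 ≈ 4583.8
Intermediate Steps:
z(p, m) = 2 + m*p (z(p, m) = m*p + 2 = 2 + m*p)
F(s) = 2 - 3*s (F(s) = 1*(2 - 3*s) = 2 - 3*s)
(F(U(0))*193)*19 = ((2 - 3/(4 + 0))*193)*19 = ((2 - 3/4)*193)*19 = ((2 - 3*¼)*193)*19 = ((2 - ¾)*193)*19 = ((5/4)*193)*19 = (965/4)*19 = 18335/4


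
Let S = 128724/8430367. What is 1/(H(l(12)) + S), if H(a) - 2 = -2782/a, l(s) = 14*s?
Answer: -708150828/10299526025 ≈ -0.068756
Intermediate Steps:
H(a) = 2 - 2782/a
S = 128724/8430367 (S = 128724*(1/8430367) = 128724/8430367 ≈ 0.015269)
1/(H(l(12)) + S) = 1/((2 - 2782/(14*12)) + 128724/8430367) = 1/((2 - 2782/168) + 128724/8430367) = 1/((2 - 2782*1/168) + 128724/8430367) = 1/((2 - 1391/84) + 128724/8430367) = 1/(-1223/84 + 128724/8430367) = 1/(-10299526025/708150828) = -708150828/10299526025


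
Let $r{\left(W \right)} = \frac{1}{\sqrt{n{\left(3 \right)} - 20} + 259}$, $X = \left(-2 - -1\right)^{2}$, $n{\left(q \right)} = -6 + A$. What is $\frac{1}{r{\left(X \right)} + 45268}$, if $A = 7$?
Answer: $\frac{3037483059}{137500794839225} + \frac{i \sqrt{19}}{137500794839225} \approx 2.2091 \cdot 10^{-5} + 3.1701 \cdot 10^{-14} i$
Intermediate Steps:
$n{\left(q \right)} = 1$ ($n{\left(q \right)} = -6 + 7 = 1$)
$X = 1$ ($X = \left(-2 + \left(-1 + 2\right)\right)^{2} = \left(-2 + 1\right)^{2} = \left(-1\right)^{2} = 1$)
$r{\left(W \right)} = \frac{1}{259 + i \sqrt{19}}$ ($r{\left(W \right)} = \frac{1}{\sqrt{1 - 20} + 259} = \frac{1}{\sqrt{-19} + 259} = \frac{1}{i \sqrt{19} + 259} = \frac{1}{259 + i \sqrt{19}}$)
$\frac{1}{r{\left(X \right)} + 45268} = \frac{1}{\left(\frac{259}{67100} - \frac{i \sqrt{19}}{67100}\right) + 45268} = \frac{1}{\frac{3037483059}{67100} - \frac{i \sqrt{19}}{67100}}$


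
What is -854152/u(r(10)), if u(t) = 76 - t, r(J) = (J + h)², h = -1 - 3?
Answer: -106769/5 ≈ -21354.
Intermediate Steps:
h = -4
r(J) = (-4 + J)² (r(J) = (J - 4)² = (-4 + J)²)
-854152/u(r(10)) = -854152/(76 - (-4 + 10)²) = -854152/(76 - 1*6²) = -854152/(76 - 1*36) = -854152/(76 - 36) = -854152/40 = -854152*1/40 = -106769/5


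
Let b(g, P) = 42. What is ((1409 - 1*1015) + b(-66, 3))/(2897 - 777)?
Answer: 109/530 ≈ 0.20566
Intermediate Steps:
((1409 - 1*1015) + b(-66, 3))/(2897 - 777) = ((1409 - 1*1015) + 42)/(2897 - 777) = ((1409 - 1015) + 42)/2120 = (394 + 42)*(1/2120) = 436*(1/2120) = 109/530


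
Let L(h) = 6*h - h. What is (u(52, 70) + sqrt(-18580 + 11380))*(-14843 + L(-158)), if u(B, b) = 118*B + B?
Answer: -96737004 - 937980*I*sqrt(2) ≈ -9.6737e+7 - 1.3265e+6*I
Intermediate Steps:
L(h) = 5*h
u(B, b) = 119*B
(u(52, 70) + sqrt(-18580 + 11380))*(-14843 + L(-158)) = (119*52 + sqrt(-18580 + 11380))*(-14843 + 5*(-158)) = (6188 + sqrt(-7200))*(-14843 - 790) = (6188 + 60*I*sqrt(2))*(-15633) = -96737004 - 937980*I*sqrt(2)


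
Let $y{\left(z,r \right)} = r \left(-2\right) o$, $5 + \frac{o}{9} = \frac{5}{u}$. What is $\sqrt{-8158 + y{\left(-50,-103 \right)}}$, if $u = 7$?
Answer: $\frac{i \sqrt{789082}}{7} \approx 126.9 i$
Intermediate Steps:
$o = - \frac{270}{7}$ ($o = -45 + 9 \cdot \frac{5}{7} = -45 + \frac{45}{7} = - \frac{270}{7} \approx -38.571$)
$y{\left(z,r \right)} = \frac{540 r}{7}$ ($y{\left(z,r \right)} = r \left(-2\right) \left(- \frac{270}{7}\right) = - 2 r \left(- \frac{270}{7}\right) = \frac{540 r}{7}$)
$\sqrt{-8158 + y{\left(-50,-103 \right)}} = \sqrt{-8158 + \frac{540}{7} \left(-103\right)} = \sqrt{-8158 - \frac{55620}{7}} = \sqrt{- \frac{112726}{7}} = \frac{i \sqrt{789082}}{7}$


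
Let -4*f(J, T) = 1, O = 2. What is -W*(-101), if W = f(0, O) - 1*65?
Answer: -26361/4 ≈ -6590.3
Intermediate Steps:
f(J, T) = -1/4 (f(J, T) = -1/4*1 = -1/4)
W = -261/4 (W = -1/4 - 1*65 = -1/4 - 65 = -261/4 ≈ -65.250)
-W*(-101) = -1*(-261/4)*(-101) = (261/4)*(-101) = -26361/4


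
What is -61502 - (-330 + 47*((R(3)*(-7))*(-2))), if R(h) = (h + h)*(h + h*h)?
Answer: -108548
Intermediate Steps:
R(h) = 2*h*(h + h²) (R(h) = (2*h)*(h + h²) = 2*h*(h + h²))
-61502 - (-330 + 47*((R(3)*(-7))*(-2))) = -61502 - (-330 + 47*(((2*3²*(1 + 3))*(-7))*(-2))) = -61502 - (-330 + 47*(((2*9*4)*(-7))*(-2))) = -61502 - (-330 + 47*((72*(-7))*(-2))) = -61502 - (-330 + 47*(-504*(-2))) = -61502 - (-330 + 47*1008) = -61502 - (-330 + 47376) = -61502 - 1*47046 = -61502 - 47046 = -108548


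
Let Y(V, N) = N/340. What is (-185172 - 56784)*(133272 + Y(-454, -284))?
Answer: -2740889423844/85 ≈ -3.2246e+10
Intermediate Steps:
Y(V, N) = N/340 (Y(V, N) = N*(1/340) = N/340)
(-185172 - 56784)*(133272 + Y(-454, -284)) = (-185172 - 56784)*(133272 + (1/340)*(-284)) = -241956*(133272 - 71/85) = -241956*11328049/85 = -2740889423844/85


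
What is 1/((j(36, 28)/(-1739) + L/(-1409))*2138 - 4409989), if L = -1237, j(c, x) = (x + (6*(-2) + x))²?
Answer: -2450251/10806812901217 ≈ -2.2673e-7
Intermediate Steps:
j(c, x) = (-12 + 2*x)² (j(c, x) = (x + (-12 + x))² = (-12 + 2*x)²)
1/((j(36, 28)/(-1739) + L/(-1409))*2138 - 4409989) = 1/(((4*(-6 + 28)²)/(-1739) - 1237/(-1409))*2138 - 4409989) = 1/(((4*22²)*(-1/1739) - 1237*(-1/1409))*2138 - 4409989) = 1/(((4*484)*(-1/1739) + 1237/1409)*2138 - 4409989) = 1/((1936*(-1/1739) + 1237/1409)*2138 - 4409989) = 1/((-1936/1739 + 1237/1409)*2138 - 4409989) = 1/(-576681/2450251*2138 - 4409989) = 1/(-1232943978/2450251 - 4409989) = 1/(-10806812901217/2450251) = -2450251/10806812901217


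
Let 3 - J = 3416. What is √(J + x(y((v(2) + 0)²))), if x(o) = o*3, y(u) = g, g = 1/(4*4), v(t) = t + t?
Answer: I*√54605/4 ≈ 58.419*I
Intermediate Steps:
v(t) = 2*t
g = 1/16 ≈ 0.062500
y(u) = 1/16
J = -3413 (J = 3 - 1*3416 = 3 - 3416 = -3413)
x(o) = 3*o
√(J + x(y((v(2) + 0)²))) = √(-3413 + 3*(1/16)) = √(-3413 + 3/16) = √(-54605/16) = I*√54605/4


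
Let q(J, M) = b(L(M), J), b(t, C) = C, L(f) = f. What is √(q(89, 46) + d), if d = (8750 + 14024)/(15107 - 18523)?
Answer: 375*√427/854 ≈ 9.0738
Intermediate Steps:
d = -11387/1708 (d = 22774/(-3416) = 22774*(-1/3416) = -11387/1708 ≈ -6.6669)
q(J, M) = J
√(q(89, 46) + d) = √(89 - 11387/1708) = √(140625/1708) = 375*√427/854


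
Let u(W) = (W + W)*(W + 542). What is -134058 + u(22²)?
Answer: 859110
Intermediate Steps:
u(W) = 2*W*(542 + W) (u(W) = (2*W)*(542 + W) = 2*W*(542 + W))
-134058 + u(22²) = -134058 + 2*22²*(542 + 22²) = -134058 + 2*484*(542 + 484) = -134058 + 2*484*1026 = -134058 + 993168 = 859110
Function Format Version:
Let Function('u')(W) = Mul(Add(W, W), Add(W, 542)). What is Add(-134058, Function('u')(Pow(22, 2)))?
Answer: 859110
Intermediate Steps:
Function('u')(W) = Mul(2, W, Add(542, W)) (Function('u')(W) = Mul(Mul(2, W), Add(542, W)) = Mul(2, W, Add(542, W)))
Add(-134058, Function('u')(Pow(22, 2))) = Add(-134058, Mul(2, Pow(22, 2), Add(542, Pow(22, 2)))) = Add(-134058, Mul(2, 484, Add(542, 484))) = Add(-134058, Mul(2, 484, 1026)) = Add(-134058, 993168) = 859110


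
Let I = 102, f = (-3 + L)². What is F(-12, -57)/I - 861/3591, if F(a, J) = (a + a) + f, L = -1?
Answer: -925/2907 ≈ -0.31820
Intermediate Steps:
f = 16 (f = (-3 - 1)² = (-4)² = 16)
F(a, J) = 16 + 2*a (F(a, J) = (a + a) + 16 = 2*a + 16 = 16 + 2*a)
F(-12, -57)/I - 861/3591 = (16 + 2*(-12))/102 - 861/3591 = (16 - 24)*(1/102) - 861*1/3591 = -8*1/102 - 41/171 = -4/51 - 41/171 = -925/2907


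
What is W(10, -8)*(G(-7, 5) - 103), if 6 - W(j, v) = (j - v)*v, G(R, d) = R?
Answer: -16500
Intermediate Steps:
W(j, v) = 6 - v*(j - v) (W(j, v) = 6 - (j - v)*v = 6 - v*(j - v))
W(10, -8)*(G(-7, 5) - 103) = (6 + (-8)**2 - 1*10*(-8))*(-7 - 103) = (6 + 64 + 80)*(-110) = 150*(-110) = -16500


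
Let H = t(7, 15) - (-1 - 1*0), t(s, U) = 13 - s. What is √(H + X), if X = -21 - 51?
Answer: I*√65 ≈ 8.0623*I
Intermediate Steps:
H = 7 (H = (13 - 1*7) - (-1 - 1*0) = (13 - 7) - (-1 + 0) = 6 - 1*(-1) = 6 + 1 = 7)
X = -72
√(H + X) = √(7 - 72) = √(-65) = I*√65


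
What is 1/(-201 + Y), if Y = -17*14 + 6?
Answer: -1/433 ≈ -0.0023095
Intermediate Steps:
Y = -232 (Y = -238 + 6 = -232)
1/(-201 + Y) = 1/(-201 - 232) = 1/(-433) = -1/433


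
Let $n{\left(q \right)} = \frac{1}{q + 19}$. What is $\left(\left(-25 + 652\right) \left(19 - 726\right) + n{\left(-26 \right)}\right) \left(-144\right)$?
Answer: $\frac{446835456}{7} \approx 6.3834 \cdot 10^{7}$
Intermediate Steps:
$n{\left(q \right)} = \frac{1}{19 + q}$
$\left(\left(-25 + 652\right) \left(19 - 726\right) + n{\left(-26 \right)}\right) \left(-144\right) = \left(\left(-25 + 652\right) \left(19 - 726\right) + \frac{1}{19 - 26}\right) \left(-144\right) = \left(627 \left(-707\right) + \frac{1}{-7}\right) \left(-144\right) = \left(-443289 - \frac{1}{7}\right) \left(-144\right) = \left(- \frac{3103024}{7}\right) \left(-144\right) = \frac{446835456}{7}$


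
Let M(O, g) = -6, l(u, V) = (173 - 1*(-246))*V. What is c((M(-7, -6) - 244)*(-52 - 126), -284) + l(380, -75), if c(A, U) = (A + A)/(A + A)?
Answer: -31424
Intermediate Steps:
l(u, V) = 419*V (l(u, V) = (173 + 246)*V = 419*V)
c(A, U) = 1 (c(A, U) = (2*A)/((2*A)) = (2*A)*(1/(2*A)) = 1)
c((M(-7, -6) - 244)*(-52 - 126), -284) + l(380, -75) = 1 + 419*(-75) = 1 - 31425 = -31424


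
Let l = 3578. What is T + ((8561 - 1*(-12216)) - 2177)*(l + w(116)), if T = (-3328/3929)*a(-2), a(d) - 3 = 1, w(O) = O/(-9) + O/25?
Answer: 782625768112/11787 ≈ 6.6397e+7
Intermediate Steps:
w(O) = -16*O/225 (w(O) = O*(-⅑) + O*(1/25) = -O/9 + O/25 = -16*O/225)
a(d) = 4 (a(d) = 3 + 1 = 4)
T = -13312/3929 (T = -3328/3929*4 = -13312/3929 ≈ -3.3881)
T + ((8561 - 1*(-12216)) - 2177)*(l + w(116)) = -13312/3929 + ((8561 - 1*(-12216)) - 2177)*(3578 - 16/225*116) = -13312/3929 + ((8561 + 12216) - 2177)*(3578 - 1856/225) = -13312/3929 + (20777 - 2177)*(803194/225) = -13312/3929 + 18600*(803194/225) = -13312/3929 + 199192112/3 = 782625768112/11787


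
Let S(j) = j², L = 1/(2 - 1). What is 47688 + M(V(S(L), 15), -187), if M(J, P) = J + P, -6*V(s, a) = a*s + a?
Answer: 47496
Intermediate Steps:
L = 1 (L = 1/1 = 1)
V(s, a) = -a/6 - a*s/6 (V(s, a) = -(a*s + a)/6 = -(a + a*s)/6 = -a/6 - a*s/6)
47688 + M(V(S(L), 15), -187) = 47688 + (-⅙*15*(1 + 1²) - 187) = 47688 + (-⅙*15*(1 + 1) - 187) = 47688 + (-⅙*15*2 - 187) = 47688 + (-5 - 187) = 47688 - 192 = 47496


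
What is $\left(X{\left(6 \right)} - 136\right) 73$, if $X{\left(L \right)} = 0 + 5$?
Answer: $-9563$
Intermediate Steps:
$X{\left(L \right)} = 5$
$\left(X{\left(6 \right)} - 136\right) 73 = \left(5 - 136\right) 73 = \left(-131\right) 73 = -9563$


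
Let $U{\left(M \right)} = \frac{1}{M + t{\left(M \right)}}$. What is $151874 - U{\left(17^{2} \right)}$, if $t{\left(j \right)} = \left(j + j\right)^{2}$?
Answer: $\frac{50782565001}{334373} \approx 1.5187 \cdot 10^{5}$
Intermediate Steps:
$t{\left(j \right)} = 4 j^{2}$ ($t{\left(j \right)} = \left(2 j\right)^{2} = 4 j^{2}$)
$U{\left(M \right)} = \frac{1}{M + 4 M^{2}}$
$151874 - U{\left(17^{2} \right)} = 151874 - \frac{1}{17^{2} \left(1 + 4 \cdot 17^{2}\right)} = 151874 - \frac{1}{289 \left(1 + 4 \cdot 289\right)} = 151874 - \frac{1}{289 \left(1 + 1156\right)} = 151874 - \frac{1}{289 \cdot 1157} = 151874 - \frac{1}{289} \cdot \frac{1}{1157} = 151874 - \frac{1}{334373} = \frac{50782565001}{334373}$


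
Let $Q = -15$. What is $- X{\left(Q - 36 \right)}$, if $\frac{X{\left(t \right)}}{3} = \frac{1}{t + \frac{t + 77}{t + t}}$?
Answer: $\frac{153}{2614} \approx 0.058531$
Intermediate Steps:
$X{\left(t \right)} = \frac{3}{t + \frac{77 + t}{2 t}}$ ($X{\left(t \right)} = \frac{3}{t + \frac{t + 77}{t + t}} = \frac{3}{t + \frac{77 + t}{2 t}}$)
$- X{\left(Q - 36 \right)} = - \frac{6 \left(-15 - 36\right)}{77 - 51 + 2 \left(-15 - 36\right)^{2}} = - \frac{6 \left(-51\right)}{77 - 51 + 2 \left(-51\right)^{2}} = - \frac{6 \left(-51\right)}{77 - 51 + 2 \cdot 2601} = - \frac{6 \left(-51\right)}{77 - 51 + 5202} = - \frac{6 \left(-51\right)}{5228} = \left(-1\right) \left(- \frac{153}{2614}\right) = \frac{153}{2614}$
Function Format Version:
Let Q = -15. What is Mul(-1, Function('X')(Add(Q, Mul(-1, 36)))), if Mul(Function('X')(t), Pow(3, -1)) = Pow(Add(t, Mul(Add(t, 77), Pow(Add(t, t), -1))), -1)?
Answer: Rational(153, 2614) ≈ 0.058531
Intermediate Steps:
Function('X')(t) = Mul(3, Pow(Add(t, Mul(Rational(1, 2), Pow(t, -1), Add(77, t))), -1)) (Function('X')(t) = Mul(3, Pow(Add(t, Mul(Add(t, 77), Pow(Add(t, t), -1))), -1)) = Mul(3, Pow(Add(t, Mul(Add(77, t), Pow(Mul(2, t), -1))), -1)) = Mul(3, Pow(Add(t, Mul(Add(77, t), Mul(Rational(1, 2), Pow(t, -1)))), -1)) = Mul(3, Pow(Add(t, Mul(Rational(1, 2), Pow(t, -1), Add(77, t))), -1)))
Mul(-1, Function('X')(Add(Q, Mul(-1, 36)))) = Mul(-1, Mul(6, Add(-15, Mul(-1, 36)), Pow(Add(77, Add(-15, Mul(-1, 36)), Mul(2, Pow(Add(-15, Mul(-1, 36)), 2))), -1))) = Mul(-1, Mul(6, Add(-15, -36), Pow(Add(77, Add(-15, -36), Mul(2, Pow(Add(-15, -36), 2))), -1))) = Mul(-1, Mul(6, -51, Pow(Add(77, -51, Mul(2, Pow(-51, 2))), -1))) = Mul(-1, Mul(6, -51, Pow(Add(77, -51, Mul(2, 2601)), -1))) = Mul(-1, Mul(6, -51, Pow(Add(77, -51, 5202), -1))) = Mul(-1, Mul(6, -51, Pow(5228, -1))) = Mul(-1, Mul(6, -51, Rational(1, 5228))) = Mul(-1, Rational(-153, 2614)) = Rational(153, 2614)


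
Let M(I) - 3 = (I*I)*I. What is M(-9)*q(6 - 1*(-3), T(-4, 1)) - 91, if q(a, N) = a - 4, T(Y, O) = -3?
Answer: -3721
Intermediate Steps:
M(I) = 3 + I**3 (M(I) = 3 + (I*I)*I = 3 + I**2*I = 3 + I**3)
q(a, N) = -4 + a
M(-9)*q(6 - 1*(-3), T(-4, 1)) - 91 = (3 + (-9)**3)*(-4 + (6 - 1*(-3))) - 91 = (3 - 729)*(-4 + (6 + 3)) - 91 = -726*(-4 + 9) - 91 = -726*5 - 91 = -3630 - 91 = -3721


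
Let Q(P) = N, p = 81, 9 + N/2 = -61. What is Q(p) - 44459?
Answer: -44599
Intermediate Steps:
N = -140 (N = -18 + 2*(-61) = -18 - 122 = -140)
Q(P) = -140
Q(p) - 44459 = -140 - 44459 = -44599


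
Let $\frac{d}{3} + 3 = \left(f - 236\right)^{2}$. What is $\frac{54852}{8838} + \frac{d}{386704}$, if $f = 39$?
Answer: $\frac{1853365841}{284807496} \approx 6.5074$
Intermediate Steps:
$d = 116418$ ($d = -9 + 3 \left(39 - 236\right)^{2} = -9 + 3 \left(-197\right)^{2} = -9 + 3 \cdot 38809 = -9 + 116427 = 116418$)
$\frac{54852}{8838} + \frac{d}{386704} = \frac{54852}{8838} + \frac{116418}{386704} = 54852 \cdot \frac{1}{8838} + 116418 \cdot \frac{1}{386704} = \frac{9142}{1473} + \frac{58209}{193352} = \frac{1853365841}{284807496}$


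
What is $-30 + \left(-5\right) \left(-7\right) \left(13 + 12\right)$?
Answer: $845$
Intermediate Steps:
$-30 + \left(-5\right) \left(-7\right) \left(13 + 12\right) = -30 + 35 \cdot 25 = -30 + 875 = 845$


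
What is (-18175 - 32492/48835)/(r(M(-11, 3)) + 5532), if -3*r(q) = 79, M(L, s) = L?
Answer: -2662825851/806607695 ≈ -3.3013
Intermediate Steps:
r(q) = -79/3 (r(q) = -1/3*79 = -79/3)
(-18175 - 32492/48835)/(r(M(-11, 3)) + 5532) = (-18175 - 32492/48835)/(-79/3 + 5532) = (-18175 - 32492*1/48835)/(16517/3) = (-18175 - 32492/48835)*(3/16517) = -887608617/48835*3/16517 = -2662825851/806607695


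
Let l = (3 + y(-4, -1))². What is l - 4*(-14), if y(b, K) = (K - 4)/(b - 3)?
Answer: 3420/49 ≈ 69.796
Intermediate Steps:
y(b, K) = (-4 + K)/(-3 + b)
l = 676/49 (l = (3 + (-4 - 1)/(-3 - 4))² = (3 - 5/(-7))² = (3 - ⅐*(-5))² = (3 + 5/7)² = (26/7)² = 676/49 ≈ 13.796)
l - 4*(-14) = 676/49 - 4*(-14) = 676/49 + 56 = 3420/49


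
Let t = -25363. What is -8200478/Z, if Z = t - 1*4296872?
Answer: 8200478/4322235 ≈ 1.8973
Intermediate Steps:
Z = -4322235 (Z = -25363 - 1*4296872 = -25363 - 4296872 = -4322235)
-8200478/Z = -8200478/(-4322235) = -8200478*(-1/4322235) = 8200478/4322235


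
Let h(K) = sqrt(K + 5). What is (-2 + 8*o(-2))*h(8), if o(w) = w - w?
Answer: -2*sqrt(13) ≈ -7.2111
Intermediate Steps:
o(w) = 0
h(K) = sqrt(5 + K)
(-2 + 8*o(-2))*h(8) = (-2 + 8*0)*sqrt(5 + 8) = (-2 + 0)*sqrt(13) = -2*sqrt(13)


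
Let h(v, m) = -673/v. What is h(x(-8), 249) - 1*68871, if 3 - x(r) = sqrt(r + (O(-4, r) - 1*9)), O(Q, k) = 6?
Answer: -1379439/20 - 673*I*sqrt(11)/20 ≈ -68972.0 - 111.6*I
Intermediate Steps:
x(r) = 3 - sqrt(-3 + r) (x(r) = 3 - sqrt(r + (6 - 1*9)) = 3 - sqrt(r + (6 - 9)) = 3 - sqrt(r - 3) = 3 - sqrt(-3 + r))
h(x(-8), 249) - 1*68871 = -673/(3 - sqrt(-3 - 8)) - 1*68871 = -673/(3 - sqrt(-11)) - 68871 = -673/(3 - I*sqrt(11)) - 68871 = -68871 - 673/(3 - I*sqrt(11))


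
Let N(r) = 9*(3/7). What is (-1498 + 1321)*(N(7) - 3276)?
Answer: 4054185/7 ≈ 5.7917e+5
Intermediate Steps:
N(r) = 27/7 (N(r) = 9*(3*(1/7)) = 9*(3/7) = 27/7)
(-1498 + 1321)*(N(7) - 3276) = (-1498 + 1321)*(27/7 - 3276) = -177*(-22905/7) = 4054185/7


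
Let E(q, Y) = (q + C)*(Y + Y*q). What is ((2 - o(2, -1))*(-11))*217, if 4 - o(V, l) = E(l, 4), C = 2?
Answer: 4774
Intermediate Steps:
E(q, Y) = (2 + q)*(Y + Y*q) (E(q, Y) = (q + 2)*(Y + Y*q) = (2 + q)*(Y + Y*q))
o(V, l) = -4 - 12*l - 4*l² (o(V, l) = 4 - 4*(2 + l² + 3*l) = 4 - (8 + 4*l² + 12*l) = 4 + (-8 - 12*l - 4*l²) = -4 - 12*l - 4*l²)
((2 - o(2, -1))*(-11))*217 = ((2 - (-4 - 12*(-1) - 4*(-1)²))*(-11))*217 = ((2 - (-4 + 12 - 4*1))*(-11))*217 = ((2 - (-4 + 12 - 4))*(-11))*217 = ((2 - 1*4)*(-11))*217 = ((2 - 4)*(-11))*217 = -2*(-11)*217 = 22*217 = 4774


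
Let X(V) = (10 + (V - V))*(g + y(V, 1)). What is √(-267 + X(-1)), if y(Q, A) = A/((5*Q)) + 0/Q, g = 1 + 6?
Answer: I*√199 ≈ 14.107*I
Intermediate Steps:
g = 7
y(Q, A) = A/(5*Q) (y(Q, A) = A*(1/(5*Q)) + 0 = A/(5*Q) + 0 = A/(5*Q))
X(V) = 70 + 2/V (X(V) = (10 + (V - V))*(7 + (⅕)*1/V) = (10 + 0)*(7 + 1/(5*V)) = 10*(7 + 1/(5*V)) = 70 + 2/V)
√(-267 + X(-1)) = √(-267 + (70 + 2/(-1))) = √(-267 + (70 + 2*(-1))) = √(-267 + (70 - 2)) = √(-267 + 68) = √(-199) = I*√199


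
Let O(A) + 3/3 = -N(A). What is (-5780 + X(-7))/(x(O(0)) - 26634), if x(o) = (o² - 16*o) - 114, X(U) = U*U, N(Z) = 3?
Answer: 5731/26668 ≈ 0.21490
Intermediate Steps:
O(A) = -4 (O(A) = -1 - 1*3 = -1 - 3 = -4)
X(U) = U²
x(o) = -114 + o² - 16*o
(-5780 + X(-7))/(x(O(0)) - 26634) = (-5780 + (-7)²)/((-114 + (-4)² - 16*(-4)) - 26634) = (-5780 + 49)/((-114 + 16 + 64) - 26634) = -5731/(-34 - 26634) = -5731/(-26668) = -5731*(-1/26668) = 5731/26668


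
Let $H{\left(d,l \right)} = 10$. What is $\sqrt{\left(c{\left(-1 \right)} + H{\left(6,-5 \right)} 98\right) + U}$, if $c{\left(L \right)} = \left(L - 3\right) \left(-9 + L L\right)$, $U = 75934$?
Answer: $\sqrt{76946} \approx 277.39$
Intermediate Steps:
$c{\left(L \right)} = \left(-9 + L^{2}\right) \left(-3 + L\right)$ ($c{\left(L \right)} = \left(-3 + L\right) \left(-9 + L^{2}\right) = \left(-9 + L^{2}\right) \left(-3 + L\right)$)
$\sqrt{\left(c{\left(-1 \right)} + H{\left(6,-5 \right)} 98\right) + U} = \sqrt{\left(\left(27 + \left(-1\right)^{3} - -9 - 3 \left(-1\right)^{2}\right) + 10 \cdot 98\right) + 75934} = \sqrt{\left(\left(27 - 1 + 9 - 3\right) + 980\right) + 75934} = \sqrt{\left(32 + 980\right) + 75934} = \sqrt{1012 + 75934} = \sqrt{76946}$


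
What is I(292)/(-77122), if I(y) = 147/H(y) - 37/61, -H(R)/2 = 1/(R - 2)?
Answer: 650126/2352221 ≈ 0.27639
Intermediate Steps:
H(R) = -2/(-2 + R) (H(R) = -2/(R - 2) = -2/(-2 + R))
I(y) = 8930/61 - 147*y/2 (I(y) = 147/((-2/(-2 + y))) - 37/61 = 147*(1 - y/2) - 37*1/61 = (147 - 147*y/2) - 37/61 = 8930/61 - 147*y/2)
I(292)/(-77122) = (8930/61 - 147/2*292)/(-77122) = (8930/61 - 21462)*(-1/77122) = -1300252/61*(-1/77122) = 650126/2352221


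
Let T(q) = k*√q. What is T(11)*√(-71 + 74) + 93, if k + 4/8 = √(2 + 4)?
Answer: 93 + 3*√22 - √33/2 ≈ 104.20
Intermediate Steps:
k = -½ + √6 (k = -½ + √(2 + 4) = -½ + √6 ≈ 1.9495)
T(q) = √q*(-½ + √6) (T(q) = (-½ + √6)*√q = √q*(-½ + √6))
T(11)*√(-71 + 74) + 93 = (√11*(-½ + √6))*√(-71 + 74) + 93 = (√11*(-½ + √6))*√3 + 93 = √33*(-½ + √6) + 93 = 93 + √33*(-½ + √6)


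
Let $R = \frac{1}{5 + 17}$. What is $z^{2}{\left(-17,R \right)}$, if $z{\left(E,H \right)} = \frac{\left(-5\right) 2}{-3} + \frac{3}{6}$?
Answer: $\frac{529}{36} \approx 14.694$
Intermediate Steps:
$R = \frac{1}{22} \approx 0.045455$
$z{\left(E,H \right)} = \frac{23}{6}$ ($z{\left(E,H \right)} = \left(-10\right) \left(- \frac{1}{3}\right) + 3 \cdot \frac{1}{6} = \frac{10}{3} + \frac{1}{2} = \frac{23}{6}$)
$z^{2}{\left(-17,R \right)} = \left(\frac{23}{6}\right)^{2} = \frac{529}{36}$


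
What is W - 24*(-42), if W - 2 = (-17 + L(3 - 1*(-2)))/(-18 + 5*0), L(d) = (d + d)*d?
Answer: 6049/6 ≈ 1008.2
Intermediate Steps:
L(d) = 2*d**2 (L(d) = (2*d)*d = 2*d**2)
W = 1/6 (W = 2 + (-17 + 2*(3 - 1*(-2))**2)/(-18 + 5*0) = 2 + (-17 + 2*(3 + 2)**2)/(-18 + 0) = 2 + (-17 + 2*5**2)/(-18) = 2 + (-17 + 2*25)*(-1/18) = 2 + (-17 + 50)*(-1/18) = 2 + 33*(-1/18) = 2 - 11/6 = 1/6 ≈ 0.16667)
W - 24*(-42) = 1/6 - 24*(-42) = 1/6 + 1008 = 6049/6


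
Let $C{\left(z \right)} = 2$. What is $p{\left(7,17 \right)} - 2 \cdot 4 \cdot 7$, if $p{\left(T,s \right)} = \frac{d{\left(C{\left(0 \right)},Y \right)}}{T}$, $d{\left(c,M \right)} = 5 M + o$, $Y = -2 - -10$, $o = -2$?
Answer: $- \frac{354}{7} \approx -50.571$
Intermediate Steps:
$Y = 8$ ($Y = -2 + 10 = 8$)
$d{\left(c,M \right)} = -2 + 5 M$ ($d{\left(c,M \right)} = 5 M - 2 = -2 + 5 M$)
$p{\left(T,s \right)} = \frac{38}{T}$ ($p{\left(T,s \right)} = \frac{-2 + 5 \cdot 8}{T} = \frac{-2 + 40}{T} = \frac{38}{T}$)
$p{\left(7,17 \right)} - 2 \cdot 4 \cdot 7 = \frac{38}{7} - 2 \cdot 4 \cdot 7 = 38 \cdot \frac{1}{7} - 8 \cdot 7 = \frac{38}{7} - 56 = - \frac{354}{7}$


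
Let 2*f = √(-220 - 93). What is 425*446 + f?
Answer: 189550 + I*√313/2 ≈ 1.8955e+5 + 8.8459*I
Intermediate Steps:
f = I*√313/2 (f = √(-220 - 93)/2 = √(-313)/2 = (I*√313)/2 = I*√313/2 ≈ 8.8459*I)
425*446 + f = 425*446 + I*√313/2 = 189550 + I*√313/2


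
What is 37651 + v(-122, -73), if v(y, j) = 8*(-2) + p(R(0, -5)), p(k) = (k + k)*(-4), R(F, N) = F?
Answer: 37635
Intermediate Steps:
p(k) = -8*k (p(k) = (2*k)*(-4) = -8*k)
v(y, j) = -16 (v(y, j) = 8*(-2) - 8*0 = -16 + 0 = -16)
37651 + v(-122, -73) = 37651 - 16 = 37635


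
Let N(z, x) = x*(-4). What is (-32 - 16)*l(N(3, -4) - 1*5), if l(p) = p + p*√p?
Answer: -528 - 528*√11 ≈ -2279.2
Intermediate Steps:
N(z, x) = -4*x
l(p) = p + p^(3/2)
(-32 - 16)*l(N(3, -4) - 1*5) = (-32 - 16)*((-4*(-4) - 1*5) + (-4*(-4) - 1*5)^(3/2)) = -48*((16 - 5) + (16 - 5)^(3/2)) = -48*(11 + 11^(3/2)) = -48*(11 + 11*√11) = -528 - 528*√11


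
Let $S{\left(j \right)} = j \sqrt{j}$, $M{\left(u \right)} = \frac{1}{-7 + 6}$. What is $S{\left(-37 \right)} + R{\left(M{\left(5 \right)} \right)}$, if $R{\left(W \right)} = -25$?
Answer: $-25 - 37 i \sqrt{37} \approx -25.0 - 225.06 i$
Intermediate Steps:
$M{\left(u \right)} = -1$ ($M{\left(u \right)} = \frac{1}{-1} = -1$)
$S{\left(j \right)} = j^{\frac{3}{2}}$
$S{\left(-37 \right)} + R{\left(M{\left(5 \right)} \right)} = \left(-37\right)^{\frac{3}{2}} - 25 = - 37 i \sqrt{37} - 25 = -25 - 37 i \sqrt{37}$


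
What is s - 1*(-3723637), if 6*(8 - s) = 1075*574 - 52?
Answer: 3620812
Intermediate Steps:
s = -102825 (s = 8 - (1075*574 - 52)/6 = 8 - (617050 - 52)/6 = 8 - ⅙*616998 = 8 - 102833 = -102825)
s - 1*(-3723637) = -102825 - 1*(-3723637) = -102825 + 3723637 = 3620812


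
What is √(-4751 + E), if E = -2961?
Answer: 4*I*√482 ≈ 87.818*I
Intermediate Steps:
√(-4751 + E) = √(-4751 - 2961) = √(-7712) = 4*I*√482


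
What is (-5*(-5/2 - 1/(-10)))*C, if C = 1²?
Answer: 12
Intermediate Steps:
C = 1
(-5*(-5/2 - 1/(-10)))*C = -5*(-5/2 - 1/(-10))*1 = -5*(-5*½ - 1*(-⅒))*1 = -5*(-5/2 + ⅒)*1 = -5*(-12/5)*1 = 12*1 = 12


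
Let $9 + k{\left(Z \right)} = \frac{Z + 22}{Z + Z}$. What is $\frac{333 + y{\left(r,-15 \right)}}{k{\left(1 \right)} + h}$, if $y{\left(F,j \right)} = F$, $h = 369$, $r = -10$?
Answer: $\frac{646}{743} \approx 0.86945$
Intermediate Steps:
$k{\left(Z \right)} = -9 + \frac{22 + Z}{2 Z}$ ($k{\left(Z \right)} = -9 + \frac{Z + 22}{Z + Z} = -9 + \frac{22 + Z}{2 Z}$)
$\frac{333 + y{\left(r,-15 \right)}}{k{\left(1 \right)} + h} = \frac{333 - 10}{\left(- \frac{17}{2} + \frac{11}{1}\right) + 369} = \frac{323}{\left(- \frac{17}{2} + 11 \cdot 1\right) + 369} = \frac{323}{\left(- \frac{17}{2} + 11\right) + 369} = \frac{323}{\frac{5}{2} + 369} = \frac{323}{\frac{743}{2}} = 323 \cdot \frac{2}{743} = \frac{646}{743}$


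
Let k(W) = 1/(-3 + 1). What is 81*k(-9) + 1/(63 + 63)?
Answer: -2551/63 ≈ -40.492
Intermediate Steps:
k(W) = -½ (k(W) = 1/(-2) = -½)
81*k(-9) + 1/(63 + 63) = 81*(-½) + 1/(63 + 63) = -81/2 + 1/126 = -2551/63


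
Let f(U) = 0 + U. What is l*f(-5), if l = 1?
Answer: -5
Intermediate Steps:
f(U) = U
l*f(-5) = 1*(-5) = -5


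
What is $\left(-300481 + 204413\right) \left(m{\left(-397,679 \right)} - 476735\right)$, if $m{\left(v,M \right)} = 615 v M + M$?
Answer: $15972006392468$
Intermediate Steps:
$m{\left(v,M \right)} = M + 615 M v$ ($m{\left(v,M \right)} = 615 M v + M = M + 615 M v$)
$\left(-300481 + 204413\right) \left(m{\left(-397,679 \right)} - 476735\right) = \left(-300481 + 204413\right) \left(679 \left(1 + 615 \left(-397\right)\right) - 476735\right) = - 96068 \left(679 \left(1 - 244155\right) - 476735\right) = - 96068 \left(679 \left(-244154\right) - 476735\right) = - 96068 \left(-165780566 - 476735\right) = \left(-96068\right) \left(-166257301\right) = 15972006392468$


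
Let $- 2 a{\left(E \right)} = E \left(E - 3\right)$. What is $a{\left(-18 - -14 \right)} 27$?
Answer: $-378$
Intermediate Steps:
$a{\left(E \right)} = - \frac{E \left(-3 + E\right)}{2}$ ($a{\left(E \right)} = - \frac{E \left(E - 3\right)}{2} = - \frac{E \left(-3 + E\right)}{2}$)
$a{\left(-18 - -14 \right)} 27 = \frac{\left(-18 - -14\right) \left(3 - \left(-18 - -14\right)\right)}{2} \cdot 27 = \frac{\left(-18 + 14\right) \left(3 - \left(-18 + 14\right)\right)}{2} \cdot 27 = \frac{1}{2} \left(-4\right) \left(3 - -4\right) 27 = \frac{1}{2} \left(-4\right) \left(3 + 4\right) 27 = \frac{1}{2} \left(-4\right) 7 \cdot 27 = \left(-14\right) 27 = -378$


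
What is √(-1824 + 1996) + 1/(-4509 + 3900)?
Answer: -1/609 + 2*√43 ≈ 13.113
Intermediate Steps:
√(-1824 + 1996) + 1/(-4509 + 3900) = √172 + 1/(-609) = 2*√43 - 1/609 = -1/609 + 2*√43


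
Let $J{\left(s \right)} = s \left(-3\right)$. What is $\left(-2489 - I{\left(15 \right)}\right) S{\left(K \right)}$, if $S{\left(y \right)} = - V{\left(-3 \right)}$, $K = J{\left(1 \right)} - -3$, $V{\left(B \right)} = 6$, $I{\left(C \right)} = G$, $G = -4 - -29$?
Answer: $15084$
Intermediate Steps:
$G = 25$ ($G = -4 + 29 = 25$)
$I{\left(C \right)} = 25$
$J{\left(s \right)} = - 3 s$
$K = 0$ ($K = \left(-3\right) 1 - -3 = -3 + 3 = 0$)
$S{\left(y \right)} = -6$ ($S{\left(y \right)} = \left(-1\right) 6 = -6$)
$\left(-2489 - I{\left(15 \right)}\right) S{\left(K \right)} = \left(-2489 - 25\right) \left(-6\right) = \left(-2514\right) \left(-6\right) = 15084$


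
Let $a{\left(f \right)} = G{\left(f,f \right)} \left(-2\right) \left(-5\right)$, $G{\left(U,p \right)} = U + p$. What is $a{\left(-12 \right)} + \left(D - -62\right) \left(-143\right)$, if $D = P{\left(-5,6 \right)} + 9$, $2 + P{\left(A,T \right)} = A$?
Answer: $-9392$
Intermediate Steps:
$P{\left(A,T \right)} = -2 + A$
$a{\left(f \right)} = 20 f$ ($a{\left(f \right)} = \left(f + f\right) \left(-2\right) \left(-5\right) = 2 f \left(-2\right) \left(-5\right) = - 4 f \left(-5\right) = 20 f$)
$D = 2$ ($D = \left(-2 - 5\right) + 9 = -7 + 9 = 2$)
$a{\left(-12 \right)} + \left(D - -62\right) \left(-143\right) = 20 \left(-12\right) + \left(2 - -62\right) \left(-143\right) = -240 + \left(2 + 62\right) \left(-143\right) = -240 + 64 \left(-143\right) = -240 - 9152 = -9392$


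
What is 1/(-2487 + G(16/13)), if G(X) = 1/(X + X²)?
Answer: -464/1153799 ≈ -0.00040215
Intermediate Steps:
1/(-2487 + G(16/13)) = 1/(-2487 + 1/(((16/13))*(1 + 16/13))) = 1/(-2487 + 1/(((16*(1/13)))*(1 + 16*(1/13)))) = 1/(-2487 + 1/((16/13)*(1 + 16/13))) = 1/(-2487 + 13/(16*(29/13))) = 1/(-2487 + (13/16)*(13/29)) = 1/(-2487 + 169/464) = 1/(-1153799/464) = -464/1153799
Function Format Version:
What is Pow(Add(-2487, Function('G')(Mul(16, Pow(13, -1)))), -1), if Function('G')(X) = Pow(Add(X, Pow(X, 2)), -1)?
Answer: Rational(-464, 1153799) ≈ -0.00040215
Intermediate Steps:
Pow(Add(-2487, Function('G')(Mul(16, Pow(13, -1)))), -1) = Pow(Add(-2487, Mul(Pow(Mul(16, Pow(13, -1)), -1), Pow(Add(1, Mul(16, Pow(13, -1))), -1))), -1) = Pow(Add(-2487, Mul(Pow(Mul(16, Rational(1, 13)), -1), Pow(Add(1, Mul(16, Rational(1, 13))), -1))), -1) = Pow(Add(-2487, Mul(Pow(Rational(16, 13), -1), Pow(Add(1, Rational(16, 13)), -1))), -1) = Pow(Add(-2487, Mul(Rational(13, 16), Pow(Rational(29, 13), -1))), -1) = Pow(Add(-2487, Mul(Rational(13, 16), Rational(13, 29))), -1) = Pow(Add(-2487, Rational(169, 464)), -1) = Pow(Rational(-1153799, 464), -1) = Rational(-464, 1153799)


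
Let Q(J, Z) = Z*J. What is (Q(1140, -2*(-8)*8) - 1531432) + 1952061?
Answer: 566549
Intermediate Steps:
Q(J, Z) = J*Z
(Q(1140, -2*(-8)*8) - 1531432) + 1952061 = (1140*(-2*(-8)*8) - 1531432) + 1952061 = (1140*(16*8) - 1531432) + 1952061 = (1140*128 - 1531432) + 1952061 = (145920 - 1531432) + 1952061 = -1385512 + 1952061 = 566549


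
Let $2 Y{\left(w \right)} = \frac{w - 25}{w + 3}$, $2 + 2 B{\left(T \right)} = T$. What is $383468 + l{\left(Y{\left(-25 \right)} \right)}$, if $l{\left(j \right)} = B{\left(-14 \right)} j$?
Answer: $\frac{4218048}{11} \approx 3.8346 \cdot 10^{5}$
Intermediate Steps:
$B{\left(T \right)} = -1 + \frac{T}{2}$
$Y{\left(w \right)} = \frac{-25 + w}{2 \left(3 + w\right)}$ ($Y{\left(w \right)} = \frac{\left(w - 25\right) \frac{1}{w + 3}}{2} = \frac{\left(-25 + w\right) \frac{1}{3 + w}}{2} = \frac{\frac{1}{3 + w} \left(-25 + w\right)}{2} = \frac{-25 + w}{2 \left(3 + w\right)}$)
$l{\left(j \right)} = - 8 j$ ($l{\left(j \right)} = \left(-1 + \frac{1}{2} \left(-14\right)\right) j = \left(-1 - 7\right) j = - 8 j$)
$383468 + l{\left(Y{\left(-25 \right)} \right)} = 383468 - 8 \frac{-25 - 25}{2 \left(3 - 25\right)} = 383468 - 8 \cdot \frac{1}{2} \frac{1}{-22} \left(-50\right) = 383468 - 8 \cdot \frac{1}{2} \left(- \frac{1}{22}\right) \left(-50\right) = 383468 - \frac{100}{11} = \frac{4218048}{11}$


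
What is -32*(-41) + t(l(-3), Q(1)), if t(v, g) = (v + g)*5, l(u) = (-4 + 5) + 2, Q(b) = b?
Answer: 1332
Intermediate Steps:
l(u) = 3 (l(u) = 1 + 2 = 3)
t(v, g) = 5*g + 5*v (t(v, g) = (g + v)*5 = 5*g + 5*v)
-32*(-41) + t(l(-3), Q(1)) = -32*(-41) + (5*1 + 5*3) = 1312 + (5 + 15) = 1312 + 20 = 1332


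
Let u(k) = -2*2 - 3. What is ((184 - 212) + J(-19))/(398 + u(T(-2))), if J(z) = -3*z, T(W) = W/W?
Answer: 29/391 ≈ 0.074169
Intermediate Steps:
T(W) = 1
u(k) = -7 (u(k) = -4 - 3 = -7)
((184 - 212) + J(-19))/(398 + u(T(-2))) = ((184 - 212) - 3*(-19))/(398 - 7) = (-28 + 57)/391 = 29*(1/391) = 29/391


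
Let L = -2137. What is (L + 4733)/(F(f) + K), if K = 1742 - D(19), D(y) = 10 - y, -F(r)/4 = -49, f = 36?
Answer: 4/3 ≈ 1.3333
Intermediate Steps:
F(r) = 196 (F(r) = -4*(-49) = 196)
K = 1751 (K = 1742 - (10 - 1*19) = 1742 - (10 - 19) = 1742 - 1*(-9) = 1742 + 9 = 1751)
(L + 4733)/(F(f) + K) = (-2137 + 4733)/(196 + 1751) = 2596/1947 = 2596*(1/1947) = 4/3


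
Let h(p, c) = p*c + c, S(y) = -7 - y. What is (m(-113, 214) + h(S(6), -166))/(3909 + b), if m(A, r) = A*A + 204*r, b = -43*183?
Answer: -58417/3960 ≈ -14.752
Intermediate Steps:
h(p, c) = c + c*p (h(p, c) = c*p + c = c + c*p)
b = -7869
m(A, r) = A**2 + 204*r
(m(-113, 214) + h(S(6), -166))/(3909 + b) = (((-113)**2 + 204*214) - 166*(1 + (-7 - 1*6)))/(3909 - 7869) = ((12769 + 43656) - 166*(1 + (-7 - 6)))/(-3960) = (56425 - 166*(1 - 13))*(-1/3960) = (56425 - 166*(-12))*(-1/3960) = (56425 + 1992)*(-1/3960) = 58417*(-1/3960) = -58417/3960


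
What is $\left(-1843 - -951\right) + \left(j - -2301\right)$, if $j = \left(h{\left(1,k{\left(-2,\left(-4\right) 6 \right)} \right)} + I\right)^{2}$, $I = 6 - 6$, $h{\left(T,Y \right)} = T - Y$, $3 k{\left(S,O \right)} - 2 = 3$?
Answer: $\frac{12685}{9} \approx 1409.4$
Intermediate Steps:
$k{\left(S,O \right)} = \frac{5}{3}$ ($k{\left(S,O \right)} = \frac{2}{3} + \frac{1}{3} \cdot 3 = \frac{2}{3} + 1 = \frac{5}{3}$)
$I = 0$
$j = \frac{4}{9}$ ($j = \left(\left(1 - \frac{5}{3}\right) + 0\right)^{2} = \left(- \frac{2}{3} + 0\right)^{2} = \left(- \frac{2}{3}\right)^{2} = \frac{4}{9} \approx 0.44444$)
$\left(-1843 - -951\right) + \left(j - -2301\right) = \left(-1843 - -951\right) + \left(\frac{4}{9} - -2301\right) = \left(-1843 + 951\right) + \left(\frac{4}{9} + 2301\right) = -892 + \frac{20713}{9} = \frac{12685}{9}$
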